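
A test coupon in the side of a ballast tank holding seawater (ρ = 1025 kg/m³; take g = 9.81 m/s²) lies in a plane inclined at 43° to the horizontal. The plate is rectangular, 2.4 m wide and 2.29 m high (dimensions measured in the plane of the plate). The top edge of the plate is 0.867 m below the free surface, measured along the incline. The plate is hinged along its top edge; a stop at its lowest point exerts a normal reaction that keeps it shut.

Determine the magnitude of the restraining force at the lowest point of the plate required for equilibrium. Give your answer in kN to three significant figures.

P ≈ 45.1 kN

γ = ρg = 1025 × 9.81 / 1000 = 10.05525 kN/m³.
Let θ = 43° be the plate's angle to the horizontal; measure y along the incline from where the plane meets the free surface. Vertical depth h = y·sinθ with sinθ = 0.681998.
The centroid lies 2.29/2 = 1.145 m below the top edge, so y_c = 0.867 + 1.145 = 2.012 m and h_c = 2.012 × 0.681998 = 1.37218 m.
A = 2.4 × 2.29 = 5.496 m².
Resultant F = γ·h_c·A = 10.05525 × 1.37218 × 5.496 = 75.8317 kN.
I_c = b·h³/12 = 2.4 × 2.29³/12 = 2.4018 m⁴.
Centre of pressure: y_p = y_c + I_c/(y_c·A) = 2.012 + 2.4018/(2.012 × 5.496) = 2.012 + 0.217201 = 2.2292 m along the plane.
The resultant acts 1.145 + 0.217201 = 1.3622 m (along the plate) below the hinge at the top edge, so the moment about the hinge is M = F × 1.3622 = 75.8317 × 1.3622 = 103.298 kN·m.
A normal force at the bottom, 2.29 m from the hinge, must supply this moment: P = 103.298/2.29 = 45.1083 kN.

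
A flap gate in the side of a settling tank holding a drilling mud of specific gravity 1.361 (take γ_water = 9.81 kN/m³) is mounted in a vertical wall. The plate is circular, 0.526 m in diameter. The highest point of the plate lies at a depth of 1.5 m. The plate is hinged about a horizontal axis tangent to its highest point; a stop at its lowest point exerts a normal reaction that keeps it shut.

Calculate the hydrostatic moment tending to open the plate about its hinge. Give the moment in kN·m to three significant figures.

M ≈ 1.40 kN·m

γ = 1.361 × 9.81 = 13.35141 kN/m³.
The centroid is at the centre, 0.263 m below the top of the plate, so the centroid depth is h_c = 1.5 + 0.263 = 1.763 m.
A = π(0.263)² = 0.217301 m².
Resultant F = γ·h_c·A = 13.35141 × 1.763 × 0.217301 = 5.11495 kN.
I_c = πr⁴/4 = π × 0.263⁴/4 = 0.00375762 m⁴.
Centre of pressure: y_p = y_c + I_c/(y_c·A) = 1.763 + 0.00375762/(1.763 × 0.217301) = 1.763 + 0.00980841 = 1.77281 m along the plane.
The resultant acts 0.263 + 0.00980841 = 0.272808 m (along the plate) below the hinge at the top edge, so the moment about the hinge is M = F × 0.272808 = 5.11495 × 0.272808 = 1.3954 kN·m.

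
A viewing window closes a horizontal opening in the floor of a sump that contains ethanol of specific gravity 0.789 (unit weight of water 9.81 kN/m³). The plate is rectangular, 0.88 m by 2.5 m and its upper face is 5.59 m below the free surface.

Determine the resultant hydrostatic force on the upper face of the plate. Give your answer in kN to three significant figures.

F ≈ 95.2 kN

γ = 0.789 × 9.81 = 7.74009 kN/m³.
The plate is horizontal, so pressure is uniform at p = γ·h = 7.74009 × 5.59 = 43.2671 kN/m².
A = 0.88 × 2.5 = 2.2 m².
F = p·A = 43.2671 × 2.2 = 95.1876 kN.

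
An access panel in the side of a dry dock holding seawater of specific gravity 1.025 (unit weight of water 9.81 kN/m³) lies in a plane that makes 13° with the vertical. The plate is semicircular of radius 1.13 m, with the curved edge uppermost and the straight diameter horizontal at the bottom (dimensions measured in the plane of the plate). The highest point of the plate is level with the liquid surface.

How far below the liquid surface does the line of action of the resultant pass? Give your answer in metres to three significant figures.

h_p = 0.767 m

γ = 1.025 × 9.81 = 10.05525 kN/m³.
The plate makes 13° with the vertical, i.e. θ = 90° − 13° = 77° to the horizontal. Measuring y along the incline from the free-surface line, vertical depth h = y·sinθ with sinθ = 0.974370.
The centroid lies 4r/(3π) = 0.479587 m above the diameter, so r − 4r/(3π) = 1.13 − 0.479587 = 0.650413 m below the topmost point, so y_c = 0.650413 m and h_c = 0.650413 × 0.974370 = 0.633743 m.
A = πr²/2 = π × 1.13²/2 = 2.00575 m².
Resultant F = γ·h_c·A = 10.05525 × 0.633743 × 2.00575 = 12.7815 kN.
I_c = (π/8 − 8/(9π))·r⁴ = 0.109757 × 1.13⁴ = 0.178956 m⁴.
Centre of pressure: y_p = y_c + I_c/(y_c·A) = 0.650413 + 0.178956/(0.650413 × 2.00575) = 0.650413 + 0.137177 = 0.78759 m along the plane.
Vertically, h_p = y_p·sinθ = 0.78759 × 0.974370 = 0.767404 m.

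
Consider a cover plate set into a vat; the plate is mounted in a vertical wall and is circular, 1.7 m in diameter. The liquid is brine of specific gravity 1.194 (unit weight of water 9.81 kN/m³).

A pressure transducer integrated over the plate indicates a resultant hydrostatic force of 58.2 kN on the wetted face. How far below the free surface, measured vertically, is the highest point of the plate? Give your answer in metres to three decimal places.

d_top ≈ 1.339 m

γ = 1.194 × 9.81 = 11.71314 kN/m³.
A = π(0.85)² = 2.2698 m².
From F = γ·h_c·A, the centroid depth is h_c = 58.2/(11.71314 × 2.2698) = 2.18908 m.
The centroid is at the centre, 0.85 m below the top of the plate, so the highest point sits at h_top = 2.18908 − 0.85 = 1.33908 m below the surface.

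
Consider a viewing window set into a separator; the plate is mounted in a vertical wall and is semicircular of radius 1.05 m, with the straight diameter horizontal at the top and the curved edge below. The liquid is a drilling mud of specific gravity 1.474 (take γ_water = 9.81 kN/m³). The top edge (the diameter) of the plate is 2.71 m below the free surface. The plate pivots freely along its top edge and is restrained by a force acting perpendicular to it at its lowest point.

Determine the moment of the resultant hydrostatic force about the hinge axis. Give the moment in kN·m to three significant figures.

M ≈ 37.1 kN·m

γ = 1.474 × 9.81 = 14.45994 kN/m³.
The centroid of a semicircle lies 4r/(3π) = 0.445634 m from the diameter, here below the top edge, so the centroid depth is h_c = 2.71 + 0.445634 = 3.15563 m.
A = πr²/2 = π × 1.05²/2 = 1.7318 m².
Resultant F = γ·h_c·A = 14.45994 × 3.15563 × 1.7318 = 79.0224 kN.
I_c = (π/8 − 8/(9π))·r⁴ = 0.109757 × 1.05⁴ = 0.13341 m⁴.
Centre of pressure: y_p = y_c + I_c/(y_c·A) = 3.15563 + 0.13341/(3.15563 × 1.7318) = 3.15563 + 0.0244121 = 3.18004 m along the plane.
The resultant acts 0.445634 + 0.0244121 = 0.470046 m (along the plate) below the hinge at the top edge, so the moment about the hinge is M = F × 0.470046 = 79.0224 × 0.470046 = 37.1442 kN·m.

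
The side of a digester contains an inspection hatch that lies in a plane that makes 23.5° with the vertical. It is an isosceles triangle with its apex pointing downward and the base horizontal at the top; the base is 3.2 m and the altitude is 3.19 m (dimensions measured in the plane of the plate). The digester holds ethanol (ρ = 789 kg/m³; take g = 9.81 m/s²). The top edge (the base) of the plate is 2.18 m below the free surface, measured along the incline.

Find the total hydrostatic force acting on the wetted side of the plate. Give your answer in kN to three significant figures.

γ = ρg = 789 × 9.81 / 1000 = 7.74009 kN/m³.
The plate makes 23.5° with the vertical, i.e. θ = 90° − 23.5° = 66.5° to the horizontal. Measuring y along the incline from the free-surface line, vertical depth h = y·sinθ with sinθ = 0.917060.
With the apex down, the centroid sits h/3 = 3.19/3 = 1.06333 m below the base (the top edge), so y_c = 2.18 + 1.06333 = 3.24333 m and h_c = 3.24333 × 0.917060 = 2.97433 m.
A = ½ × 3.2 × 3.19 = 5.104 m².
Resultant F = γ·h_c·A = 7.74009 × 2.97433 × 5.104 = 117.502 kN.

F ≈ 118 kN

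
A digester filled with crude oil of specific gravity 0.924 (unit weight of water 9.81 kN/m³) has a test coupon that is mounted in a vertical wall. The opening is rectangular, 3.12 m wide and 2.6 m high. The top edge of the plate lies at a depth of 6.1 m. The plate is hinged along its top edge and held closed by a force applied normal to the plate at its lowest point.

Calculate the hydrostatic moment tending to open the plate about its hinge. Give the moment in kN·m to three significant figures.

γ = 0.924 × 9.81 = 9.06444 kN/m³.
The centroid lies 2.6/2 = 1.3 m below the top edge, so the centroid depth is h_c = 6.1 + 1.3 = 7.4 m.
A = 3.12 × 2.6 = 8.112 m².
Resultant F = γ·h_c·A = 9.06444 × 7.4 × 8.112 = 544.127 kN.
I_c = b·h³/12 = 3.12 × 2.6³/12 = 4.56976 m⁴.
Centre of pressure: y_p = y_c + I_c/(y_c·A) = 7.4 + 4.56976/(7.4 × 8.112) = 7.4 + 0.0761261 = 7.47613 m along the plane.
The resultant acts 1.3 + 0.0761261 = 1.37613 m (along the plate) below the hinge at the top edge, so the moment about the hinge is M = F × 1.37613 = 544.127 × 1.37613 = 748.789 kN·m.

M ≈ 749 kN·m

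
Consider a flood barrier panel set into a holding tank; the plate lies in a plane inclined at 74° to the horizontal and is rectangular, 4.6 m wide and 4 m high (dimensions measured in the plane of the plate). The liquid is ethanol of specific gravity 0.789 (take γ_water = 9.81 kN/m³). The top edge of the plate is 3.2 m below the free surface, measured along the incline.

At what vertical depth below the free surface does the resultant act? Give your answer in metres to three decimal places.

γ = 0.789 × 9.81 = 7.74009 kN/m³.
Let θ = 74° be the plate's angle to the horizontal; measure y along the incline from where the plane meets the free surface. Vertical depth h = y·sinθ with sinθ = 0.961262.
The centroid lies 4/2 = 2 m below the top edge, so y_c = 3.2 + 2 = 5.2 m and h_c = 5.2 × 0.961262 = 4.99856 m.
A = 4.6 × 4 = 18.4 m².
Resultant F = γ·h_c·A = 7.74009 × 4.99856 × 18.4 = 711.883 kN.
I_c = b·h³/12 = 4.6 × 4³/12 = 24.5333 m⁴.
Centre of pressure: y_p = y_c + I_c/(y_c·A) = 5.2 + 24.5333/(5.2 × 18.4) = 5.2 + 0.25641 = 5.45641 m along the plane.
Vertically, h_p = y_p·sinθ = 5.45641 × 0.961262 = 5.24504 m.

h_p = 5.245 m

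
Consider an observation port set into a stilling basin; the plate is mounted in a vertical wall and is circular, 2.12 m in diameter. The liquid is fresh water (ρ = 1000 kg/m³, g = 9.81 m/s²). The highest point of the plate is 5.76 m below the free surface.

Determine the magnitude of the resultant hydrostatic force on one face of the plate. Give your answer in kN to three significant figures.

F ≈ 236 kN

γ = ρg = 1000 × 9.81 = 9810 N/m³ = 9.81 kN/m³.
The centroid is at the centre, 1.06 m below the top of the plate, so the centroid depth is h_c = 5.76 + 1.06 = 6.82 m.
A = π(1.06)² = 3.52989 m².
Resultant F = γ·h_c·A = 9.81 × 6.82 × 3.52989 = 236.164 kN.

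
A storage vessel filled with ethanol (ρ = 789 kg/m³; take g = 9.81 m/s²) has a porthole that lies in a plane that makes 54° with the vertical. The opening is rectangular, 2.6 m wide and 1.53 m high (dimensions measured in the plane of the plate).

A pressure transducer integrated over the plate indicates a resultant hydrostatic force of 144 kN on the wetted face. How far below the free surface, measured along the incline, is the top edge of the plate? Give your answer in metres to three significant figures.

γ = ρg = 789 × 9.81 / 1000 = 7.74009 kN/m³.
A = 2.6 × 1.53 = 3.978 m².
From F = γ·h_c·A, the centroid depth is h_c = 144/(7.74009 × 3.978) = 4.67683 m.
The plate makes 54° with the vertical, i.e. θ = 90° − 54° = 36° to the horizontal. Measuring y along the incline from the free-surface line, vertical depth h = y·sinθ with sinθ = 0.587785.
Along the incline, y_c = h_c/sinθ = 4.67683/0.587785 = 7.9567 m.
The centroid lies 1.53/2 = 0.765 m below the top edge, so the top edge sits at y_top = 7.9567 − 0.765 = 7.1917 m along the incline.

y_top ≈ 7.19 m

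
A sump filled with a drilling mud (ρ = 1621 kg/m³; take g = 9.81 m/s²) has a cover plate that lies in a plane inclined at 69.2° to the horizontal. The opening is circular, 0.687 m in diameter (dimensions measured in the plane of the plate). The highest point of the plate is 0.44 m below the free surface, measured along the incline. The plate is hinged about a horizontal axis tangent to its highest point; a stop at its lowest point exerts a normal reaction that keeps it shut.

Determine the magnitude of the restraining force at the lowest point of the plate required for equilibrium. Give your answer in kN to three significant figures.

γ = ρg = 1621 × 9.81 / 1000 = 15.90201 kN/m³.
Let θ = 69.2° be the plate's angle to the horizontal; measure y along the incline from where the plane meets the free surface. Vertical depth h = y·sinθ with sinθ = 0.934826.
The centroid is at the centre, 0.3435 m below the top of the plate, so y_c = 0.44 + 0.3435 = 0.7835 m and h_c = 0.7835 × 0.934826 = 0.732436 m.
A = π(0.3435)² = 0.370684 m².
Resultant F = γ·h_c·A = 15.90201 × 0.732436 × 0.370684 = 4.31743 kN.
I_c = πr⁴/4 = π × 0.3435⁴/4 = 0.0109344 m⁴.
Centre of pressure: y_p = y_c + I_c/(y_c·A) = 0.7835 + 0.0109344/(0.7835 × 0.370684) = 0.7835 + 0.0376489 = 0.821149 m along the plane.
The resultant acts 0.3435 + 0.0376489 = 0.381149 m (along the plate) below the hinge at the top edge, so the moment about the hinge is M = F × 0.381149 = 4.31743 × 0.381149 = 1.64558 kN·m.
A normal force at the bottom, 0.687 m from the hinge, must supply this moment: P = 1.64558/0.687 = 2.39531 kN.

P ≈ 2.40 kN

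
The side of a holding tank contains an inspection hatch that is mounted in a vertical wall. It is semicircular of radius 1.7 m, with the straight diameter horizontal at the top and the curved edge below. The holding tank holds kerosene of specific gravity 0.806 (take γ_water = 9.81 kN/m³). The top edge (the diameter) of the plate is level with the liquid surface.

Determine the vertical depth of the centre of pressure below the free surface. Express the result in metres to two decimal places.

h_p = 1.00 m

γ = 0.806 × 9.81 = 7.90686 kN/m³.
The centroid of a semicircle lies 4r/(3π) = 0.721502 m from the diameter, here below the top edge, so the centroid depth is h_c = 0.721502 m.
A = πr²/2 = π × 1.7²/2 = 4.5396 m².
Resultant F = γ·h_c·A = 7.90686 × 0.721502 × 4.5396 = 25.8976 kN.
I_c = (π/8 − 8/(9π))·r⁴ = 0.109757 × 1.7⁴ = 0.916701 m⁴.
Centre of pressure: y_p = y_c + I_c/(y_c·A) = 0.721502 + 0.916701/(0.721502 × 4.5396) = 0.721502 + 0.27988 = 1.00138 m along the plane.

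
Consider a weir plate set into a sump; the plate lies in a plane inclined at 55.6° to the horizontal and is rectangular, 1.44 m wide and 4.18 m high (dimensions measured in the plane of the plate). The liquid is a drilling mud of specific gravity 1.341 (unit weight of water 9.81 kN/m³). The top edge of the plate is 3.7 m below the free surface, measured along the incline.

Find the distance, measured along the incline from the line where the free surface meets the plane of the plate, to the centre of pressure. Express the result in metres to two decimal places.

γ = 1.341 × 9.81 = 13.15521 kN/m³.
Let θ = 55.6° be the plate's angle to the horizontal; measure y along the incline from where the plane meets the free surface. Vertical depth h = y·sinθ with sinθ = 0.825113.
The centroid lies 4.18/2 = 2.09 m below the top edge, so y_c = 3.7 + 2.09 = 5.79 m and h_c = 5.79 × 0.825113 = 4.7774 m.
A = 1.44 × 4.18 = 6.0192 m².
Resultant F = γ·h_c·A = 13.15521 × 4.7774 × 6.0192 = 378.293 kN.
I_c = b·h³/12 = 1.44 × 4.18³/12 = 8.76416 m⁴.
Centre of pressure: y_p = y_c + I_c/(y_c·A) = 5.79 + 8.76416/(5.79 × 6.0192) = 5.79 + 0.251474 = 6.04147 m along the plane.

y_p = 6.04 m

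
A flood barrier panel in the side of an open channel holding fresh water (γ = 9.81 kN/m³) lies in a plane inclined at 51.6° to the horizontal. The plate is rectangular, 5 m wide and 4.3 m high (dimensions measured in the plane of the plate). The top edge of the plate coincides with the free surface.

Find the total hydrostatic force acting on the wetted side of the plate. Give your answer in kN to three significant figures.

F ≈ 355 kN

γ = 9.81 kN/m³.
Let θ = 51.6° be the plate's angle to the horizontal; measure y along the incline from where the plane meets the free surface. Vertical depth h = y·sinθ with sinθ = 0.783693.
The centroid lies 4.3/2 = 2.15 m below the top edge, so y_c = 2.15 m and h_c = 2.15 × 0.783693 = 1.68494 m.
A = 5 × 4.3 = 21.5 m².
Resultant F = γ·h_c·A = 9.81 × 1.68494 × 21.5 = 355.379 kN.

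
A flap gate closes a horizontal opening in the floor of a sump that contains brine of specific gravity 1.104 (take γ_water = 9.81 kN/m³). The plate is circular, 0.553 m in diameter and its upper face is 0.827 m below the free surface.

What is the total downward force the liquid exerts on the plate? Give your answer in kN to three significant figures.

γ = 1.104 × 9.81 = 10.83024 kN/m³.
The plate is horizontal, so pressure is uniform at p = γ·h = 10.83024 × 0.827 = 8.95661 kN/m².
A = π(0.2765)² = 0.240182 m².
F = p·A = 8.95661 × 0.240182 = 2.15122 kN.

F ≈ 2.15 kN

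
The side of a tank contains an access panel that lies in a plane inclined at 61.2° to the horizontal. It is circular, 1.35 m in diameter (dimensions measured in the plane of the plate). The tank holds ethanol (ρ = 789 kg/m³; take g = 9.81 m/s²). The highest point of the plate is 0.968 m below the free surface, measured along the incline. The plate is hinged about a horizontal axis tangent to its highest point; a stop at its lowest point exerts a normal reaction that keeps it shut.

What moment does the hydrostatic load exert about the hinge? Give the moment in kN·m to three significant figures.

M ≈ 11.9 kN·m

γ = ρg = 789 × 9.81 / 1000 = 7.74009 kN/m³.
Let θ = 61.2° be the plate's angle to the horizontal; measure y along the incline from where the plane meets the free surface. Vertical depth h = y·sinθ with sinθ = 0.876307.
The centroid is at the centre, 0.675 m below the top of the plate, so y_c = 0.968 + 0.675 = 1.643 m and h_c = 1.643 × 0.876307 = 1.43977 m.
A = π(0.675)² = 1.43139 m².
Resultant F = γ·h_c·A = 7.74009 × 1.43977 × 1.43139 = 15.9513 kN.
I_c = πr⁴/4 = π × 0.675⁴/4 = 0.163044 m⁴.
Centre of pressure: y_p = y_c + I_c/(y_c·A) = 1.643 + 0.163044/(1.643 × 1.43139) = 1.643 + 0.0693281 = 1.71233 m along the plane.
The resultant acts 0.675 + 0.0693281 = 0.744328 m (along the plate) below the hinge at the top edge, so the moment about the hinge is M = F × 0.744328 = 15.9513 × 0.744328 = 11.873 kN·m.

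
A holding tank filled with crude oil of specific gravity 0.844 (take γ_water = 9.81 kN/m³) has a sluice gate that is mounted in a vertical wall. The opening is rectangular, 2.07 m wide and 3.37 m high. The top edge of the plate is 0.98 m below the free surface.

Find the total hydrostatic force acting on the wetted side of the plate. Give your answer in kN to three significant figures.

F ≈ 154 kN

γ = 0.844 × 9.81 = 8.27964 kN/m³.
The centroid lies 3.37/2 = 1.685 m below the top edge, so the centroid depth is h_c = 0.98 + 1.685 = 2.665 m.
A = 2.07 × 3.37 = 6.9759 m².
Resultant F = γ·h_c·A = 8.27964 × 2.665 × 6.9759 = 153.925 kN.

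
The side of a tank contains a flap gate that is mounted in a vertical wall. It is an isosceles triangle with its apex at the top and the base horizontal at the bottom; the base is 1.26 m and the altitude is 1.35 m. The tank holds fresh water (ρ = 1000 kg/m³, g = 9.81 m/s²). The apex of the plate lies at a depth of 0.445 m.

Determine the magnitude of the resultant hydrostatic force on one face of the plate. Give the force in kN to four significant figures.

γ = ρg = 1000 × 9.81 = 9810 N/m³ = 9.81 kN/m³.
With the apex up, the centroid sits 2h/3 = 2 × 1.35/3 = 0.9 m below the apex, so the centroid depth is h_c = 0.445 + 0.9 = 1.345 m.
A = ½ × 1.26 × 1.35 = 0.8505 m².
Resultant F = γ·h_c·A = 9.81 × 1.345 × 0.8505 = 11.2219 kN.

F ≈ 11.22 kN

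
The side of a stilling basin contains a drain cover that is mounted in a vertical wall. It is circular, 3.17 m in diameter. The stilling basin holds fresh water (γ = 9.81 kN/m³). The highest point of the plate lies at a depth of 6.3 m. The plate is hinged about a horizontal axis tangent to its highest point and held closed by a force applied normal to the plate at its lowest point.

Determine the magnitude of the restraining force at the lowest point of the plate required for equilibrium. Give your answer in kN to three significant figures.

P ≈ 321 kN

γ = 9.81 kN/m³.
The centroid is at the centre, 1.585 m below the top of the plate, so the centroid depth is h_c = 6.3 + 1.585 = 7.885 m.
A = π(1.585)² = 7.89239 m².
Resultant F = γ·h_c·A = 9.81 × 7.885 × 7.89239 = 610.491 kN.
I_c = πr⁴/4 = π × 1.585⁴/4 = 4.95686 m⁴.
Centre of pressure: y_p = y_c + I_c/(y_c·A) = 7.885 + 4.95686/(7.885 × 7.89239) = 7.885 + 0.079652 = 7.96465 m along the plane.
The resultant acts 1.585 + 0.079652 = 1.66465 m (along the plate) below the hinge at the top edge, so the moment about the hinge is M = F × 1.66465 = 610.491 × 1.66465 = 1016.25 kN·m.
A normal force at the bottom, 3.17 m from the hinge, must supply this moment: P = 1016.25/3.17 = 320.584 kN.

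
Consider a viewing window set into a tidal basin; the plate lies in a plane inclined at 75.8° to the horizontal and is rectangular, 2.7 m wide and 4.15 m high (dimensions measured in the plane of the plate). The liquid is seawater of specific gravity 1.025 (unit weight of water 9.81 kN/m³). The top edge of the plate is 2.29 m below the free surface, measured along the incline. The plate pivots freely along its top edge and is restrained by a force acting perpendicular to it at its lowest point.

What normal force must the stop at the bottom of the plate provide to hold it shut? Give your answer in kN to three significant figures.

P ≈ 276 kN

γ = 1.025 × 9.81 = 10.05525 kN/m³.
Let θ = 75.8° be the plate's angle to the horizontal; measure y along the incline from where the plane meets the free surface. Vertical depth h = y·sinθ with sinθ = 0.969445.
The centroid lies 4.15/2 = 2.075 m below the top edge, so y_c = 2.29 + 2.075 = 4.365 m and h_c = 4.365 × 0.969445 = 4.23163 m.
A = 2.7 × 4.15 = 11.205 m².
Resultant F = γ·h_c·A = 10.05525 × 4.23163 × 11.205 = 476.774 kN.
I_c = b·h³/12 = 2.7 × 4.15³/12 = 16.0815 m⁴.
Centre of pressure: y_p = y_c + I_c/(y_c·A) = 4.365 + 16.0815/(4.365 × 11.205) = 4.365 + 0.328799 = 4.6938 m along the plane.
The resultant acts 2.075 + 0.328799 = 2.4038 m (along the plate) below the hinge at the top edge, so the moment about the hinge is M = F × 2.4038 = 476.774 × 2.4038 = 1146.07 kN·m.
A normal force at the bottom, 4.15 m from the hinge, must supply this moment: P = 1146.07/4.15 = 276.161 kN.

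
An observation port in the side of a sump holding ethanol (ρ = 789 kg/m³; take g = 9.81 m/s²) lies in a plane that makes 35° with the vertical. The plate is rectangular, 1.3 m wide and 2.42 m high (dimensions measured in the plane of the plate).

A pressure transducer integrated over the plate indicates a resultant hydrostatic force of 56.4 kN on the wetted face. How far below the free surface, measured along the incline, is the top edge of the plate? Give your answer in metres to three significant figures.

γ = ρg = 789 × 9.81 / 1000 = 7.74009 kN/m³.
A = 1.3 × 2.42 = 3.146 m².
From F = γ·h_c·A, the centroid depth is h_c = 56.4/(7.74009 × 3.146) = 2.31619 m.
The plate makes 35° with the vertical, i.e. θ = 90° − 35° = 55° to the horizontal. Measuring y along the incline from the free-surface line, vertical depth h = y·sinθ with sinθ = 0.819152.
Along the incline, y_c = h_c/sinθ = 2.31619/0.819152 = 2.82755 m.
The centroid lies 2.42/2 = 1.21 m below the top edge, so the top edge sits at y_top = 2.82755 − 1.21 = 1.61755 m along the incline.

y_top ≈ 1.62 m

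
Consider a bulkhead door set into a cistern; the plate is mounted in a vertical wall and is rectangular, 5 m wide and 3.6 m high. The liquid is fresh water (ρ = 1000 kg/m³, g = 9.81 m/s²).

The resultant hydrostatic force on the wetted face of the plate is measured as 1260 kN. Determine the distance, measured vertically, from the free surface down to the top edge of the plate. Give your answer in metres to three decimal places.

d_top ≈ 5.336 m

γ = ρg = 1000 × 9.81 = 9810 N/m³ = 9.81 kN/m³.
A = 5 × 3.6 = 18 m².
From F = γ·h_c·A, the centroid depth is h_c = 1260/(9.81 × 18) = 7.13558 m.
The centroid lies 3.6/2 = 1.8 m below the top edge, so the top edge sits at h_top = 7.13558 − 1.8 = 5.33558 m below the surface.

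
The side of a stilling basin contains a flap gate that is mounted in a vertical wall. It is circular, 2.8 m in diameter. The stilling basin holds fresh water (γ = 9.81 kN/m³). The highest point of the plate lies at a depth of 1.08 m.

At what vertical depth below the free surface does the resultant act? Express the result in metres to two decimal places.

γ = 9.81 kN/m³.
The centroid is at the centre, 1.4 m below the top of the plate, so the centroid depth is h_c = 1.08 + 1.4 = 2.48 m.
A = π(1.4)² = 6.15752 m².
Resultant F = γ·h_c·A = 9.81 × 2.48 × 6.15752 = 149.805 kN.
I_c = πr⁴/4 = π × 1.4⁴/4 = 3.01719 m⁴.
Centre of pressure: y_p = y_c + I_c/(y_c·A) = 2.48 + 3.01719/(2.48 × 6.15752) = 2.48 + 0.197581 = 2.67758 m along the plane.

h_p = 2.68 m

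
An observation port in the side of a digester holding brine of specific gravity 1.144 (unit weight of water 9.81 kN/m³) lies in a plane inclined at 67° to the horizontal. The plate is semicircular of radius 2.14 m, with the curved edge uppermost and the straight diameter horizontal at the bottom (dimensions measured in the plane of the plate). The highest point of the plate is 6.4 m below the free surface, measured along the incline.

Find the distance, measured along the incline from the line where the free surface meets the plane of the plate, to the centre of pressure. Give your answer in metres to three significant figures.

γ = 1.144 × 9.81 = 11.22264 kN/m³.
Let θ = 67° be the plate's angle to the horizontal; measure y along the incline from where the plane meets the free surface. Vertical depth h = y·sinθ with sinθ = 0.920505.
The centroid lies 4r/(3π) = 0.908244 m above the diameter, so r − 4r/(3π) = 2.14 − 0.908244 = 1.23176 m below the topmost point, so y_c = 6.4 + 1.23176 = 7.63176 m and h_c = 7.63176 × 0.920505 = 7.02507 m.
A = πr²/2 = π × 2.14²/2 = 7.19362 m².
Resultant F = γ·h_c·A = 11.22264 × 7.02507 × 7.19362 = 567.144 kN.
I_c = (π/8 − 8/(9π))·r⁴ = 0.109757 × 2.14⁴ = 2.3019 m⁴.
Centre of pressure: y_p = y_c + I_c/(y_c·A) = 7.63176 + 2.3019/(7.63176 × 7.19362) = 7.63176 + 0.041929 = 7.67369 m along the plane.

y_p = 7.67 m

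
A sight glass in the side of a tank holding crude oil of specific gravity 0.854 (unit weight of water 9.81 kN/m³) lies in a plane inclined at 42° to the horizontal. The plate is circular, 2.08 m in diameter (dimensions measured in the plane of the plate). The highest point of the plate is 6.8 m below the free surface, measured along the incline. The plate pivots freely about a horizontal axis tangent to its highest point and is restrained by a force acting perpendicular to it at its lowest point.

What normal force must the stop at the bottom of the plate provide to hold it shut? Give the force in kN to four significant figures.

γ = 0.854 × 9.81 = 8.37774 kN/m³.
Let θ = 42° be the plate's angle to the horizontal; measure y along the incline from where the plane meets the free surface. Vertical depth h = y·sinθ with sinθ = 0.669131.
The centroid is at the centre, 1.04 m below the top of the plate, so y_c = 6.8 + 1.04 = 7.84 m and h_c = 7.84 × 0.669131 = 5.24599 m.
A = π(1.04)² = 3.39795 m².
Resultant F = γ·h_c·A = 8.37774 × 5.24599 × 3.39795 = 149.338 kN.
I_c = πr⁴/4 = π × 1.04⁴/4 = 0.918805 m⁴.
Centre of pressure: y_p = y_c + I_c/(y_c·A) = 7.84 + 0.918805/(7.84 × 3.39795) = 7.84 + 0.0344898 = 7.87449 m along the plane.
The resultant acts 1.04 + 0.0344898 = 1.07449 m (along the plate) below the hinge at the top edge, so the moment about the hinge is M = F × 1.07449 = 149.338 × 1.07449 = 160.462 kN·m.
A normal force at the bottom, 2.08 m from the hinge, must supply this moment: P = 160.462/2.08 = 77.1452 kN.

P ≈ 77.15 kN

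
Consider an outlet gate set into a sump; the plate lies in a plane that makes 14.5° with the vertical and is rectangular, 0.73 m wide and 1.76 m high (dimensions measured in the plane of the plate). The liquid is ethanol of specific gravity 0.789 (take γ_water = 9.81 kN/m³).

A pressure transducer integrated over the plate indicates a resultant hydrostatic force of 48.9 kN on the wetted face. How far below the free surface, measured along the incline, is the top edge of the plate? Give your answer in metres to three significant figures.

y_top ≈ 4.20 m

γ = 0.789 × 9.81 = 7.74009 kN/m³.
A = 0.73 × 1.76 = 1.2848 m².
From F = γ·h_c·A, the centroid depth is h_c = 48.9/(7.74009 × 1.2848) = 4.91731 m.
The plate makes 14.5° with the vertical, i.e. θ = 90° − 14.5° = 75.5° to the horizontal. Measuring y along the incline from the free-surface line, vertical depth h = y·sinθ with sinθ = 0.968148.
Along the incline, y_c = h_c/sinθ = 4.91731/0.968148 = 5.07909 m.
The centroid lies 1.76/2 = 0.88 m below the top edge, so the top edge sits at y_top = 5.07909 − 0.88 = 4.19909 m along the incline.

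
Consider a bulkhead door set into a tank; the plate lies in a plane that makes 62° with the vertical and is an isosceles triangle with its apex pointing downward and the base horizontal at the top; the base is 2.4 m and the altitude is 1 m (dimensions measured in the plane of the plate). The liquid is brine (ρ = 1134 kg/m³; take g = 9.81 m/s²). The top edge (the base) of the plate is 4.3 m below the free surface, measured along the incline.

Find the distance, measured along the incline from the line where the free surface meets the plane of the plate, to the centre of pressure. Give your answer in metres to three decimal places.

y_p = 4.645 m

γ = ρg = 1134 × 9.81 / 1000 = 11.12454 kN/m³.
The plate makes 62° with the vertical, i.e. θ = 90° − 62° = 28° to the horizontal. Measuring y along the incline from the free-surface line, vertical depth h = y·sinθ with sinθ = 0.469472.
With the apex down, the centroid sits h/3 = 1/3 = 0.333333 m below the base (the top edge), so y_c = 4.3 + 0.333333 = 4.63333 m and h_c = 4.63333 × 0.469472 = 2.17522 m.
A = ½ × 2.4 × 1 = 1.2 m².
Resultant F = γ·h_c·A = 11.12454 × 2.17522 × 1.2 = 29.038 kN.
I_c = b·h³/36 = 2.4 × 1³/36 = 0.0666667 m⁴.
Centre of pressure: y_p = y_c + I_c/(y_c·A) = 4.63333 + 0.0666667/(4.63333 × 1.2) = 4.63333 + 0.0119904 = 4.64532 m along the plane.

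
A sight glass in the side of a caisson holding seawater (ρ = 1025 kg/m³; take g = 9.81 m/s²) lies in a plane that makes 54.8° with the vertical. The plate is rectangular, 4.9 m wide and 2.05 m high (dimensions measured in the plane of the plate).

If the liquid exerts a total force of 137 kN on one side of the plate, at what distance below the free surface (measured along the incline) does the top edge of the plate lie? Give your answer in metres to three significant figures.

γ = ρg = 1025 × 9.81 / 1000 = 10.05525 kN/m³.
A = 4.9 × 2.05 = 10.045 m².
From F = γ·h_c·A, the centroid depth is h_c = 137/(10.05525 × 10.045) = 1.35637 m.
The plate makes 54.8° with the vertical, i.e. θ = 90° − 54.8° = 35.2° to the horizontal. Measuring y along the incline from the free-surface line, vertical depth h = y·sinθ with sinθ = 0.576432.
Along the incline, y_c = h_c/sinθ = 1.35637/0.576432 = 2.35304 m.
The centroid lies 2.05/2 = 1.025 m below the top edge, so the top edge sits at y_top = 2.35304 − 1.025 = 1.32804 m along the incline.

y_top ≈ 1.33 m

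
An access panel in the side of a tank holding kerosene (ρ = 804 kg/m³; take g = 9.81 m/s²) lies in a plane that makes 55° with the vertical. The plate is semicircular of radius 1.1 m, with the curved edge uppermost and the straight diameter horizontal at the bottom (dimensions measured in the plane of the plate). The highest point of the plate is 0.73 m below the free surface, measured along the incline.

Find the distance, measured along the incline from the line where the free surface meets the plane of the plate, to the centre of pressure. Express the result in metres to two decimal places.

γ = ρg = 804 × 9.81 / 1000 = 7.88724 kN/m³.
The plate makes 55° with the vertical, i.e. θ = 90° − 55° = 35° to the horizontal. Measuring y along the incline from the free-surface line, vertical depth h = y·sinθ with sinθ = 0.573576.
The centroid lies 4r/(3π) = 0.466854 m above the diameter, so r − 4r/(3π) = 1.1 − 0.466854 = 0.633146 m below the topmost point, so y_c = 0.73 + 0.633146 = 1.36315 m and h_c = 1.36315 × 0.573576 = 0.78187 m.
A = πr²/2 = π × 1.1²/2 = 1.90066 m².
Resultant F = γ·h_c·A = 7.88724 × 0.78187 × 1.90066 = 11.721 kN.
I_c = (π/8 − 8/(9π))·r⁴ = 0.109757 × 1.1⁴ = 0.160695 m⁴.
Centre of pressure: y_p = y_c + I_c/(y_c·A) = 1.36315 + 0.160695/(1.36315 × 1.90066) = 1.36315 + 0.0620232 = 1.42517 m along the plane.

y_p = 1.43 m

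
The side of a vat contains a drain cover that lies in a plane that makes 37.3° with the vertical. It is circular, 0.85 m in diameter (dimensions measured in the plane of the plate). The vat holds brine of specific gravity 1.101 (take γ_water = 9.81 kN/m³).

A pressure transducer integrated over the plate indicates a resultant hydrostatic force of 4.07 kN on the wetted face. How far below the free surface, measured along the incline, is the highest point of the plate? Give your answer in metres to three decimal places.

y_top ≈ 0.410 m

γ = 1.101 × 9.81 = 10.80081 kN/m³.
A = π(0.425)² = 0.56745 m².
From F = γ·h_c·A, the centroid depth is h_c = 4.07/(10.80081 × 0.56745) = 0.664065 m.
The plate makes 37.3° with the vertical, i.e. θ = 90° − 37.3° = 52.7° to the horizontal. Measuring y along the incline from the free-surface line, vertical depth h = y·sinθ with sinθ = 0.795473.
Along the incline, y_c = h_c/sinθ = 0.664065/0.795473 = 0.834805 m.
The centroid is at the centre, 0.425 m below the top of the plate, so the highest point sits at y_top = 0.834805 − 0.425 = 0.409805 m along the incline.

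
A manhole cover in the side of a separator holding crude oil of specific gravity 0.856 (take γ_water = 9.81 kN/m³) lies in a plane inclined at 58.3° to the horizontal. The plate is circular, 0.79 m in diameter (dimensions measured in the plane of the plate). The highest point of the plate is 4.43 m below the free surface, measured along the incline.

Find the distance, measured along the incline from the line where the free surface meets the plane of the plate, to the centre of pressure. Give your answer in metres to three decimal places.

y_p = 4.833 m

γ = 0.856 × 9.81 = 8.39736 kN/m³.
Let θ = 58.3° be the plate's angle to the horizontal; measure y along the incline from where the plane meets the free surface. Vertical depth h = y·sinθ with sinθ = 0.850811.
The centroid is at the centre, 0.395 m below the top of the plate, so y_c = 4.43 + 0.395 = 4.825 m and h_c = 4.825 × 0.850811 = 4.10516 m.
A = π(0.395)² = 0.490167 m².
Resultant F = γ·h_c·A = 8.39736 × 4.10516 × 0.490167 = 16.8973 kN.
I_c = πr⁴/4 = π × 0.395⁴/4 = 0.0191196 m⁴.
Centre of pressure: y_p = y_c + I_c/(y_c·A) = 4.825 + 0.0191196/(4.825 × 0.490167) = 4.825 + 0.00808421 = 4.83308 m along the plane.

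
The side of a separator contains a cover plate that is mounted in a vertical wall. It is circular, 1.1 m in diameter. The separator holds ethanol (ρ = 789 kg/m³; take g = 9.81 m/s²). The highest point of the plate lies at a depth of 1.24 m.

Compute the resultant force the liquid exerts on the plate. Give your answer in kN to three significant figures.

γ = ρg = 789 × 9.81 / 1000 = 7.74009 kN/m³.
The centroid is at the centre, 0.55 m below the top of the plate, so the centroid depth is h_c = 1.24 + 0.55 = 1.79 m.
A = π(0.55)² = 0.950332 m².
Resultant F = γ·h_c·A = 7.74009 × 1.79 × 0.950332 = 13.1666 kN.

F ≈ 13.2 kN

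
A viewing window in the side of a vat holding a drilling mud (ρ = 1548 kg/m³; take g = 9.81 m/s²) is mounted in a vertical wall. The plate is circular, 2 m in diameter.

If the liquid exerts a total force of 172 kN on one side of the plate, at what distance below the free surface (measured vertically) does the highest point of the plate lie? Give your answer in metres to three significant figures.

d_top ≈ 2.61 m

γ = ρg = 1548 × 9.81 / 1000 = 15.18588 kN/m³.
A = π(1)² = 3.14159 m².
From F = γ·h_c·A, the centroid depth is h_c = 172/(15.18588 × 3.14159) = 3.60528 m.
The centroid is at the centre, 1 m below the top of the plate, so the highest point sits at h_top = 3.60528 − 1 = 2.60528 m below the surface.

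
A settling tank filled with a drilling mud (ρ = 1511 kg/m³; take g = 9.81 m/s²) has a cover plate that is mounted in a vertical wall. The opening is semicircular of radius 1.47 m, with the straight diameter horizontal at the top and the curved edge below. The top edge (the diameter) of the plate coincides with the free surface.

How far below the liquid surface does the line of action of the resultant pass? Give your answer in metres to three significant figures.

h_p = 0.866 m

γ = ρg = 1511 × 9.81 / 1000 = 14.82291 kN/m³.
The centroid of a semicircle lies 4r/(3π) = 0.623887 m from the diameter, here below the top edge, so the centroid depth is h_c = 0.623887 m.
A = πr²/2 = π × 1.47²/2 = 3.39433 m².
Resultant F = γ·h_c·A = 14.82291 × 0.623887 × 3.39433 = 31.3902 kN.
I_c = (π/8 − 8/(9π))·r⁴ = 0.109757 × 1.47⁴ = 0.512509 m⁴.
Centre of pressure: y_p = y_c + I_c/(y_c·A) = 0.623887 + 0.512509/(0.623887 × 3.39433) = 0.623887 + 0.242015 = 0.865902 m along the plane.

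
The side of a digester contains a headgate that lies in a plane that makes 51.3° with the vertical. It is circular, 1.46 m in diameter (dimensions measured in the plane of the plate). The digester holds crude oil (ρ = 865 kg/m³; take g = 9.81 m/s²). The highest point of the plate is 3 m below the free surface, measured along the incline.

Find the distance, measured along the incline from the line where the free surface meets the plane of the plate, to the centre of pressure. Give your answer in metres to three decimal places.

γ = ρg = 865 × 9.81 / 1000 = 8.48565 kN/m³.
The plate makes 51.3° with the vertical, i.e. θ = 90° − 51.3° = 38.7° to the horizontal. Measuring y along the incline from the free-surface line, vertical depth h = y·sinθ with sinθ = 0.625243.
The centroid is at the centre, 0.73 m below the top of the plate, so y_c = 3 + 0.73 = 3.73 m and h_c = 3.73 × 0.625243 = 2.33216 m.
A = π(0.73)² = 1.67415 m².
Resultant F = γ·h_c·A = 8.48565 × 2.33216 × 1.67415 = 33.1313 kN.
I_c = πr⁴/4 = π × 0.73⁴/4 = 0.223039 m⁴.
Centre of pressure: y_p = y_c + I_c/(y_c·A) = 3.73 + 0.223039/(3.73 × 1.67415) = 3.73 + 0.0357172 = 3.76572 m along the plane.

y_p = 3.766 m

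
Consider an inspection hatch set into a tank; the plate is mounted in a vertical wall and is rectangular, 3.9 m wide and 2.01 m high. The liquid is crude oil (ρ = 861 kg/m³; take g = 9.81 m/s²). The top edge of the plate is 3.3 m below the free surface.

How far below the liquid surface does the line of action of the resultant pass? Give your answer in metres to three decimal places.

γ = ρg = 861 × 9.81 / 1000 = 8.44641 kN/m³.
The centroid lies 2.01/2 = 1.005 m below the top edge, so the centroid depth is h_c = 3.3 + 1.005 = 4.305 m.
A = 3.9 × 2.01 = 7.839 m².
Resultant F = γ·h_c·A = 8.44641 × 4.305 × 7.839 = 285.04 kN.
I_c = b·h³/12 = 3.9 × 2.01³/12 = 2.6392 m⁴.
Centre of pressure: y_p = y_c + I_c/(y_c·A) = 4.305 + 2.6392/(4.305 × 7.839) = 4.305 + 0.0782057 = 4.38321 m along the plane.

h_p = 4.383 m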